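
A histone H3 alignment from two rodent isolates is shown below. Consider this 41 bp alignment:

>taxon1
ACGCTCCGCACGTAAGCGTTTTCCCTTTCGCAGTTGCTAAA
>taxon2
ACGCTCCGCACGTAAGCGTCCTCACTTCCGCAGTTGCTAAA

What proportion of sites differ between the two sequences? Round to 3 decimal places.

The sequences differ at 4 of 41 positions (sites 20, 21, 24, 28).
p = 4/41 = 0.097560… ≈ 0.098 (to 3 d.p.).

0.098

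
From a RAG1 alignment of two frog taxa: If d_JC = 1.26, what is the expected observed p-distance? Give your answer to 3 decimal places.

0.610

p = (3/4)(1 − e^(−4d/3)) = 0.75 × (1 − e^(-1.68)) = 0.75 × (1 − 0.186374) = 0.610220.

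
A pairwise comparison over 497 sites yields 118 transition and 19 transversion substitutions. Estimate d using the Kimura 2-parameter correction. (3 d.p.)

0.380

P = 118/497 ≈ 0.237425 and Q = 19/497 ≈ 0.038229.
Under the Kimura two-parameter model, d = −½ ln(1 − 2P − Q) − ¼ ln(1 − 2Q).
1 − 2P − Q = 0.486921, giving −½ ln(0.486921) = 0.359827.
1 − 2Q = 0.923542, giving −¼ ln(0.923542) = 0.019885.
d = 0.359827 + 0.019885 = 0.379712.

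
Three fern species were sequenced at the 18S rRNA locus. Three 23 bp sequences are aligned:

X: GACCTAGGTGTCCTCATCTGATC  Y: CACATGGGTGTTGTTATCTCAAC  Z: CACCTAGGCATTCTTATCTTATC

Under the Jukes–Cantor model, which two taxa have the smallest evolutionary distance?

X–Y: 8/23 differ, p = 0.348, d = 0.467.
X–Z: 6/23 differ, p = 0.261, d = 0.321.
Y–Z: 7/23 differ, p = 0.304, d = 0.390.
The smallest distance is between X and Z.

X and Z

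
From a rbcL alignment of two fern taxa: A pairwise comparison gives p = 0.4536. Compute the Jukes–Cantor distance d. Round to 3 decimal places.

0.696

d = −(3/4) ln(1 − 4p/3) = −0.75 ln(1 − 0.6048) = −0.75 ln(0.3952)
  = −0.75 × (-0.928363) = 0.696272 substitutions/site.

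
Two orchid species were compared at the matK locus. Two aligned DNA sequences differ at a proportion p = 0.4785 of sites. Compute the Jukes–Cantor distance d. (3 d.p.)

d = −(3/4) ln(1 − 4p/3) = −0.75 ln(1 − 0.638) = −0.75 ln(0.362)
  = −0.75 × (-1.016111) = 0.762083 substitutions/site.

0.762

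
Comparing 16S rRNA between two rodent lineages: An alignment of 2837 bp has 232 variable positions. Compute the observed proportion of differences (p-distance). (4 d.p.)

0.0818

p = 232/2837 = 0.081776… ≈ 0.0818 (to 4 d.p.).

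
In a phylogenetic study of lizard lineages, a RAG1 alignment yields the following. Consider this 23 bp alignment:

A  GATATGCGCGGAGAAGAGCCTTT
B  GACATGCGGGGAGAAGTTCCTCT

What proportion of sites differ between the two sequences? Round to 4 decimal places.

The sequences differ at 5 of 23 positions (sites 3, 9, 17, 18, 22).
p = 5/23 = 0.217391… ≈ 0.2174 (to 4 d.p.).

0.2174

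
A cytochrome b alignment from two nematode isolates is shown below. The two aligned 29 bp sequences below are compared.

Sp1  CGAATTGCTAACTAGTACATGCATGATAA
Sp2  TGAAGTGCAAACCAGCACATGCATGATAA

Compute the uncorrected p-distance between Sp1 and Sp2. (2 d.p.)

The sequences differ at 5 of 29 positions (sites 1, 5, 9, 13, 16).
p = 5/29 = 0.172413… ≈ 0.17 (to 2 d.p.).

0.17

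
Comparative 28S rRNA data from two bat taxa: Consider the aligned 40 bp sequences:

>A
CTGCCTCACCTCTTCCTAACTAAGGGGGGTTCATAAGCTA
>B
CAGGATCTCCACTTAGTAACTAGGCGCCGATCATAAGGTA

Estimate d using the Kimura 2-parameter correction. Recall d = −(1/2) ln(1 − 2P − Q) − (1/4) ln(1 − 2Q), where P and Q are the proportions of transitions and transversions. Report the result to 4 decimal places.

Of 40 sites, 1 differences are transitions and 12 are transversions, so P = 1/40 = 0.025 and Q = 12/40 = 0.3.
Under the Kimura two-parameter model, d = −½ ln(1 − 2P − Q) − ¼ ln(1 − 2Q).
1 − 2P − Q = 0.65, giving −½ ln(0.65) = 0.215391.
1 − 2Q = 0.4, giving −¼ ln(0.4) = 0.229073.
d = 0.215391 + 0.229073 = 0.444464.

0.4445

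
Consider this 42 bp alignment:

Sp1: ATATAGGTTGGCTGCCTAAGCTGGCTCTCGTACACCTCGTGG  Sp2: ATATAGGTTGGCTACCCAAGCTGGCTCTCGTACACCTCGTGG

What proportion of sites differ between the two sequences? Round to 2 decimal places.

The sequences differ at 2 of 42 positions (sites 14, 17).
p = 2/42 = 0.047619… ≈ 0.05 (to 2 d.p.).

0.05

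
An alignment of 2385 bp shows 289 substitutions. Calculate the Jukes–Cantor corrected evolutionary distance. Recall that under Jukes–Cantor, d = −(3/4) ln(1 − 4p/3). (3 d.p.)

0.132

p = 289/2385 ≈ 0.121174.
d = −(3/4) ln(1 − 4p/3) = −0.75 ln(1 − 0.161565) = −0.75 ln(0.838435)
  = −0.75 × (-0.176218) = 0.132164 substitutions/site.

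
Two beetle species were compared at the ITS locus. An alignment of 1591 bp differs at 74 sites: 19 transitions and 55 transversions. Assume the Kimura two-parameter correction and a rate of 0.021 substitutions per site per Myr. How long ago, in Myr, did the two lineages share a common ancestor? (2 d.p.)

P = 19/1591 ≈ 0.011942 and Q = 55/1591 ≈ 0.034569.
Under the Kimura two-parameter model, d = −½ ln(1 − 2P − Q) − ¼ ln(1 − 2Q).
1 − 2P − Q = 0.941547, giving −½ ln(0.941547) = 0.030116.
1 − 2Q = 0.930862, giving −¼ ln(0.930862) = 0.017911.
d = 0.030116 + 0.017911 = 0.048027.
Under a molecular clock d = 2μt, so t = d/(2μ) = 0.048027 / (2 × 0.021) = 1.14 Myr.

1.14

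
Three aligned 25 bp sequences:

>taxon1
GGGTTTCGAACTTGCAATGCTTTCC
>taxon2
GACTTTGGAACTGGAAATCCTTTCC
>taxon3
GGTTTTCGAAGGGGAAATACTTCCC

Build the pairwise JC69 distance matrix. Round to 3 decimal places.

taxon1–taxon2: 6/25 sites differ → p = 0.24, d = −0.75 ln(1 − 0.32) = 0.289247 ≈ 0.289.
taxon1–taxon3: 7/25 sites differ → p = 0.28, d = −0.75 ln(1 − 0.373333) = 0.350505 ≈ 0.351.
taxon2–taxon3: 7/25 sites differ → p = 0.28, d = −0.75 ln(1 − 0.373333) = 0.350505 ≈ 0.351.

d(taxon1,taxon2) = 0.289, d(taxon1,taxon3) = 0.351, d(taxon2,taxon3) = 0.351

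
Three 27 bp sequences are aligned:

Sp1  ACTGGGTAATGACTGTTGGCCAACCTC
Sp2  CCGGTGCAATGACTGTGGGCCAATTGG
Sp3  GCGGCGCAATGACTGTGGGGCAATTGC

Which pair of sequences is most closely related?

Sp2 and Sp3

Sp1–Sp2: 9/27 differ, p = 0.333, d = 0.441.
Sp1–Sp3: 9/27 differ, p = 0.333, d = 0.441.
Sp2–Sp3: 4/27 differ, p = 0.148, d = 0.165.
The smallest distance is between Sp2 and Sp3.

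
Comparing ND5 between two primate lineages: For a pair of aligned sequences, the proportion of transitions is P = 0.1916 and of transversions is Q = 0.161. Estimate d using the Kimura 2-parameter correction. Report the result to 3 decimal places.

Under the Kimura two-parameter model, d = −½ ln(1 − 2P − Q) − ¼ ln(1 − 2Q).
1 − 2P − Q = 0.4558, giving −½ ln(0.4558) = 0.392851.
1 − 2Q = 0.678, giving −¼ ln(0.678) = 0.097152.
d = 0.392851 + 0.097152 = 0.490003.

0.490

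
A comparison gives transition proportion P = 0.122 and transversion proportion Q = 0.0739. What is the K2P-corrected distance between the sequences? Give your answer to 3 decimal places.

Under the Kimura two-parameter model, d = −½ ln(1 − 2P − Q) − ¼ ln(1 − 2Q).
1 − 2P − Q = 0.6821, giving −½ ln(0.6821) = 0.191290.
1 − 2Q = 0.8522, giving −¼ ln(0.8522) = 0.039984.
d = 0.191290 + 0.039984 = 0.231274.

0.231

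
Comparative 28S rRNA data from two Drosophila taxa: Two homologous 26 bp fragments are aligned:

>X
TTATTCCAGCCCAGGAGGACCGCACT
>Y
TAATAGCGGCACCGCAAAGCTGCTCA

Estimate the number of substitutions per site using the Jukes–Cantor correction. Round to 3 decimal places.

0.824

The sequences differ at 13 of 26 sites, so p = 13/26 = 0.5.
d = −(3/4) ln(1 − 4p/3) = −0.75 ln(1 − 0.666667) = −0.75 ln(0.333333)
  = −0.75 × (-1.098613) = 0.823960 substitutions/site.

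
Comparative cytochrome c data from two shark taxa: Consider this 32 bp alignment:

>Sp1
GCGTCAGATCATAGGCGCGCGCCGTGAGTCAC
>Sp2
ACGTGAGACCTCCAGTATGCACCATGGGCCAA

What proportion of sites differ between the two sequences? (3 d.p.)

0.469

The sequences differ at 15 of 32 positions.
p = 15/32 = 0.46875 ≈ 0.469 (to 3 d.p.).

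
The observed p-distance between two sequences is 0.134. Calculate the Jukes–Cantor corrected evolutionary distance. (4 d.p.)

d = −(3/4) ln(1 − 4p/3) = −0.75 ln(1 − 0.178667) = −0.75 ln(0.821333)
  = −0.75 × (-0.196827) = 0.147620 substitutions/site.

0.1476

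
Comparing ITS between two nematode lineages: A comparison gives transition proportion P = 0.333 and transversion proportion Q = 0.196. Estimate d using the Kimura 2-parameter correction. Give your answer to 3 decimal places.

1.115

Under the Kimura two-parameter model, d = −½ ln(1 − 2P − Q) − ¼ ln(1 − 2Q).
1 − 2P − Q = 0.138, giving −½ ln(0.138) = 0.990251.
1 − 2Q = 0.608, giving −¼ ln(0.608) = 0.124395.
d = 0.990251 + 0.124395 = 1.114646.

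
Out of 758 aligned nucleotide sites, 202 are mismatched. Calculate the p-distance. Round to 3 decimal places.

0.266

p = 202/758 = 0.266490… ≈ 0.266 (to 3 d.p.).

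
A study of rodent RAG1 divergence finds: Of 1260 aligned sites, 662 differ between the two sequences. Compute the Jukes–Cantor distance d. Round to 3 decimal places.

0.904

p = 662/1260 ≈ 0.525397.
d = −(3/4) ln(1 − 4p/3) = −0.75 ln(1 − 0.700529) = −0.75 ln(0.299471)
  = −0.75 × (-1.205738) = 0.904304 substitutions/site.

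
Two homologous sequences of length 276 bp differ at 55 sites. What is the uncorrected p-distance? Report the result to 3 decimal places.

0.199

p = 55/276 = 0.199275… ≈ 0.199 (to 3 d.p.).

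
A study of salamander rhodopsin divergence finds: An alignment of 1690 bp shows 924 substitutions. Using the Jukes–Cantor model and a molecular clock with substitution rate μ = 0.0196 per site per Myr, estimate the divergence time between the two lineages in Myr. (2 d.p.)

p = 924/1690 ≈ 0.546746.
d = −(3/4) ln(1 − 4p/3) = −0.75 ln(1 − 0.728995) = −0.75 ln(0.271005)
  = −0.75 × (-1.305618) = 0.979214 substitutions/site.
Under a molecular clock d = 2μt, so t = d/(2μ) = 0.979214 / (2 × 0.0196) = 24.98 Myr.

24.98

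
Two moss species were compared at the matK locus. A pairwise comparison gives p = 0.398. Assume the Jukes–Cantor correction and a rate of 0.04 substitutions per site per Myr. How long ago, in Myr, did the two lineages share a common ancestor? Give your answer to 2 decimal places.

d = −(3/4) ln(1 − 4p/3) = −0.75 ln(1 − 0.530667) = −0.75 ln(0.469333)
  = −0.75 × (-0.756443) = 0.567332 substitutions/site.
Under a molecular clock d = 2μt, so t = d/(2μ) = 0.567332 / (2 × 0.04) = 7.09 Myr.

7.09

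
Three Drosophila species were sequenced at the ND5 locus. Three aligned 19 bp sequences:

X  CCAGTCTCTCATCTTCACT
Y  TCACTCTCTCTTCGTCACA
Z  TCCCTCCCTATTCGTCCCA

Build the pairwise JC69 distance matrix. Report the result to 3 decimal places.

d(X,Y) = 0.324, d(X,Z) = 0.749, d(Y,Z) = 0.247

X–Y: 5/19 sites differ → p ≈ 0.263158, d = −0.75 ln(1 − 0.350877) = 0.324100 ≈ 0.324.
X–Z: 9/19 sites differ → p ≈ 0.473684, d = −0.75 ln(1 − 0.631579) = 0.748897 ≈ 0.749.
Y–Z: 4/19 sites differ → p ≈ 0.210526, d = −0.75 ln(1 − 0.280701) = 0.247109 ≈ 0.247.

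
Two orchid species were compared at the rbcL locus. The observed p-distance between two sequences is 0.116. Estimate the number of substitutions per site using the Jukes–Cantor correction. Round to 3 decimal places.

0.126

d = −(3/4) ln(1 − 4p/3) = −0.75 ln(1 − 0.154667) = −0.75 ln(0.845333)
  = −0.75 × (-0.168025) = 0.126019 substitutions/site.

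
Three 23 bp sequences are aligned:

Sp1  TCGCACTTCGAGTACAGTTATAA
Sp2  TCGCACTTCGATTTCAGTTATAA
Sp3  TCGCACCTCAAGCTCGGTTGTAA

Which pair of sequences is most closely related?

Sp1 and Sp2

Sp1–Sp2: 2/23 differ, p = 0.087, d = 0.092.
Sp1–Sp3: 6/23 differ, p = 0.261, d = 0.321.
Sp2–Sp3: 6/23 differ, p = 0.261, d = 0.321.
The smallest distance is between Sp1 and Sp2.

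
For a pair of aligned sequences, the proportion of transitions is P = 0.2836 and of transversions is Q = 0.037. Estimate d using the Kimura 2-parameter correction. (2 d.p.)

Under the Kimura two-parameter model, d = −½ ln(1 − 2P − Q) − ¼ ln(1 − 2Q).
1 − 2P − Q = 0.3958, giving −½ ln(0.3958) = 0.463423.
1 − 2Q = 0.926, giving −¼ ln(0.926) = 0.019220.
d = 0.463423 + 0.019220 = 0.482643.

0.48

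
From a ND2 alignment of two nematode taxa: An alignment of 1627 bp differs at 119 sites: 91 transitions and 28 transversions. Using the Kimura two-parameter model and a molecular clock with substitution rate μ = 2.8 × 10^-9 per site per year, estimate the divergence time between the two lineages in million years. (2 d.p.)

13.90

P = 91/1627 ≈ 0.055931 and Q = 28/1627 ≈ 0.01721.
Under the Kimura two-parameter model, d = −½ ln(1 − 2P − Q) − ¼ ln(1 − 2Q).
1 − 2P − Q = 0.870928, giving −½ ln(0.870928) = 0.069098.
1 − 2Q = 0.96558, giving −¼ ln(0.96558) = 0.008757.
d = 0.069098 + 0.008757 = 0.077855.
Under a molecular clock d = 2μt, so t = d/(2μ) = 0.077855 / (2 × 2.8 × 10^-9) = 13.90 million years.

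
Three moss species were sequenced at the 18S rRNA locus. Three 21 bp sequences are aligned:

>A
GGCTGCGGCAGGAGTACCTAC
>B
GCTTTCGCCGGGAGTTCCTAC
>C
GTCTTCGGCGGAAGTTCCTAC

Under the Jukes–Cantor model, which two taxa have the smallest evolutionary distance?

B and C

A–B: 6/21 differ, p = 0.286, d = 0.360.
A–C: 5/21 differ, p = 0.238, d = 0.286.
B–C: 4/21 differ, p = 0.190, d = 0.220.
The smallest distance is between B and C.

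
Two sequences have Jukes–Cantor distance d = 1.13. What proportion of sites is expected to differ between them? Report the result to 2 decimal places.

p = (3/4)(1 − e^(−4d/3)) = 0.75 × (1 − e^(-1.506667)) = 0.75 × (1 − 0.221647) = 0.583765.

0.58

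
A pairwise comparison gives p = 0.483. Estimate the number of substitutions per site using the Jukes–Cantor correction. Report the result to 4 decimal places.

d = −(3/4) ln(1 − 4p/3) = −0.75 ln(1 − 0.644) = −0.75 ln(0.356)
  = −0.75 × (-1.032825) = 0.774619 substitutions/site.

0.7746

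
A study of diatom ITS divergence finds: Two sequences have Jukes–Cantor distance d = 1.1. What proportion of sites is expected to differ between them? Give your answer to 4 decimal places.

0.5770

p = (3/4)(1 − e^(−4d/3)) = 0.75 × (1 − e^(-1.466667)) = 0.75 × (1 − 0.230693) = 0.576980.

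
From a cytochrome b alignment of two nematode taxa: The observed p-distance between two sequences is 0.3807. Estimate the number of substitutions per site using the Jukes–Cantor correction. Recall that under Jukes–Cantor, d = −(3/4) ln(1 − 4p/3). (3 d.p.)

0.531

d = −(3/4) ln(1 − 4p/3) = −0.75 ln(1 − 0.5076) = −0.75 ln(0.4924)
  = −0.75 × (-0.708464) = 0.531348 substitutions/site.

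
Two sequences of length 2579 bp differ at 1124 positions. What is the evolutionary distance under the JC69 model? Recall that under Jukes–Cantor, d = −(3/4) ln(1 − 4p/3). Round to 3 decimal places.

p = 1124/2579 ≈ 0.435828.
d = −(3/4) ln(1 − 4p/3) = −0.75 ln(1 − 0.581104) = −0.75 ln(0.418896)
  = −0.75 × (-0.870133) = 0.652600 substitutions/site.

0.653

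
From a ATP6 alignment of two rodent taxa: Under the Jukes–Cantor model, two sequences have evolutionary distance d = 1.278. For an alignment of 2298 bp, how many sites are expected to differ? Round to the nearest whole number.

1410

Invert JC69: p = (3/4)(1 − e^(−4d/3)) = 0.75 × (1 − e^(-1.704)) = 0.75 × (1 − 0.181954) = 0.613535.
Expected differing sites = pL ≈ 0.613535 × 2298 = 1409.90343 ≈ 1410.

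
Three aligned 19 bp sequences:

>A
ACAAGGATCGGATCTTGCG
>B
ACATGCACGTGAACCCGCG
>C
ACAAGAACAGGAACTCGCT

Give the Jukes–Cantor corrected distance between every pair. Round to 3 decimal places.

d(A,B) = 0.618, d(A,C) = 0.410, d(B,C) = 0.410

A–B: 8/19 sites differ → p ≈ 0.421053, d = −0.75 ln(1 − 0.561404) = 0.618132 ≈ 0.618.
A–C: 6/19 sites differ → p ≈ 0.315789, d = −0.75 ln(1 − 0.421052) = 0.409907 ≈ 0.410.
B–C: 6/19 sites differ → p ≈ 0.315789, d = −0.75 ln(1 − 0.421052) = 0.409907 ≈ 0.410.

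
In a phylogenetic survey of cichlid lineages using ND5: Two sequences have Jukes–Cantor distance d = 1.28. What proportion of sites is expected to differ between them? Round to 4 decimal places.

0.6139

p = (3/4)(1 − e^(−4d/3)) = 0.75 × (1 − e^(-1.706667)) = 0.75 × (1 − 0.181470) = 0.613898.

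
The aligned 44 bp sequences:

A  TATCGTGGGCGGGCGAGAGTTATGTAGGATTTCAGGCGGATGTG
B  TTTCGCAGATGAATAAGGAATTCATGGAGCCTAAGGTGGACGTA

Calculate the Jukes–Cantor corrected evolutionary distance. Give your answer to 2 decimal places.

0.97

The sequences differ at 24 of 44 sites, so p = 24/44 ≈ 0.545455.
d = −(3/4) ln(1 − 4p/3) = −0.75 ln(1 − 0.727273) = −0.75 ln(0.272727)
  = −0.75 × (-1.299284) = 0.974463 substitutions/site.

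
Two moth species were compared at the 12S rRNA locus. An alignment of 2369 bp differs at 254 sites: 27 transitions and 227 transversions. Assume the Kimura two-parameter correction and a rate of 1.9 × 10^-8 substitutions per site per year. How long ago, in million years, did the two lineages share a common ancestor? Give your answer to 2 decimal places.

3.06

P = 27/2369 ≈ 0.011397 and Q = 227/2369 ≈ 0.095821.
Under the Kimura two-parameter model, d = −½ ln(1 − 2P − Q) − ¼ ln(1 − 2Q).
1 − 2P − Q = 0.881385, giving −½ ln(0.881385) = 0.063130.
1 − 2Q = 0.808358, giving −¼ ln(0.808358) = 0.053188.
d = 0.063130 + 0.053188 = 0.116318.
Under a molecular clock d = 2μt, so t = d/(2μ) = 0.116318 / (2 × 1.9 × 10^-8) = 3.06 million years.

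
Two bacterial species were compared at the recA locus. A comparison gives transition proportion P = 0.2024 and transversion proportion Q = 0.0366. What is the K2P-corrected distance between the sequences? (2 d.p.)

0.31

Under the Kimura two-parameter model, d = −½ ln(1 − 2P − Q) − ¼ ln(1 − 2Q).
1 − 2P − Q = 0.5586, giving −½ ln(0.5586) = 0.291161.
1 − 2Q = 0.9268, giving −¼ ln(0.9268) = 0.019004.
d = 0.291161 + 0.019004 = 0.310165.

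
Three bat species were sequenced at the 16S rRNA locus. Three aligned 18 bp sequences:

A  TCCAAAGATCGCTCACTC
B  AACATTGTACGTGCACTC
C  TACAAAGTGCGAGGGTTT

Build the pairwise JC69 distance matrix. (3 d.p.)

A–B: 8/18 sites differ → p ≈ 0.444444, d = −0.75 ln(1 − 0.592592) = 0.673455 ≈ 0.673.
A–C: 9/18 sites differ → p = 0.5, d = −0.75 ln(1 − 0.666667) = 0.823960 ≈ 0.824.
B–C: 9/18 sites differ → p = 0.5, d = −0.75 ln(1 − 0.666667) = 0.823960 ≈ 0.824.

d(A,B) = 0.673, d(A,C) = 0.824, d(B,C) = 0.824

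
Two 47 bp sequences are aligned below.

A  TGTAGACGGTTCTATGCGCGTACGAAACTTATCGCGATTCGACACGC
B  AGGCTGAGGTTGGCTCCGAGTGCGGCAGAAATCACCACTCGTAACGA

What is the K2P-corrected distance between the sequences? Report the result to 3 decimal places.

Of 47 sites, 5 differences are transitions and 18 are transversions, so P = 5/47 ≈ 0.106383 and Q = 18/47 ≈ 0.382979.
Under the Kimura two-parameter model, d = −½ ln(1 − 2P − Q) − ¼ ln(1 − 2Q).
1 − 2P − Q = 0.404255, giving −½ ln(0.404255) = 0.452855.
1 − 2Q = 0.234042, giving −¼ ln(0.234042) = 0.363064.
d = 0.452855 + 0.363064 = 0.815919.

0.816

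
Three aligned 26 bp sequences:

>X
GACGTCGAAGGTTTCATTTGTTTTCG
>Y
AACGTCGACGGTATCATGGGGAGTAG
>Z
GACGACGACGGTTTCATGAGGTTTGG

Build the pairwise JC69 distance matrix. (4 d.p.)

d(X,Y) = 0.4643, d(X,Z) = 0.2758, d(Y,Z) = 0.3335

X–Y: 9/26 sites differ → p ≈ 0.346154, d = −0.75 ln(1 − 0.461539) = 0.464280 ≈ 0.4643.
X–Z: 6/26 sites differ → p ≈ 0.230769, d = −0.75 ln(1 − 0.307692) = 0.275793 ≈ 0.2758.
Y–Z: 7/26 sites differ → p ≈ 0.269231, d = −0.75 ln(1 − 0.358975) = 0.333515 ≈ 0.3335.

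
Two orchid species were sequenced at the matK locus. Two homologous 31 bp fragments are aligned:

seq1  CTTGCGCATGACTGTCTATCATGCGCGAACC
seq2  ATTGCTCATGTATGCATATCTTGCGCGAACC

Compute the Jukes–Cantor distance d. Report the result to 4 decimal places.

0.2687

The sequences differ at 7 of 31 sites (1, 6, 11, 12, 15, 16, 21), so p = 7/31 ≈ 0.225806.
d = −(3/4) ln(1 − 4p/3) = −0.75 ln(1 − 0.301075) = −0.75 ln(0.698925)
  = −0.75 × (-0.358212) = 0.268659 substitutions/site.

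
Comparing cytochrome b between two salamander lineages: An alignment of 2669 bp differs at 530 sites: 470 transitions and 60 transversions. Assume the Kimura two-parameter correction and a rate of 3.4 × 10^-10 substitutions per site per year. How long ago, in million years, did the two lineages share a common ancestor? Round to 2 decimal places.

362.12

P = 470/2669 ≈ 0.176096 and Q = 60/2669 ≈ 0.02248.
Under the Kimura two-parameter model, d = −½ ln(1 − 2P − Q) − ¼ ln(1 − 2Q).
1 − 2P − Q = 0.625328, giving −½ ln(0.625328) = 0.234739.
1 − 2Q = 0.95504, giving −¼ ln(0.95504) = 0.011501.
d = 0.234739 + 0.011501 = 0.246240.
Under a molecular clock d = 2μt, so t = d/(2μ) = 0.246240 / (2 × 3.4 × 10^-10) = 362.12 million years.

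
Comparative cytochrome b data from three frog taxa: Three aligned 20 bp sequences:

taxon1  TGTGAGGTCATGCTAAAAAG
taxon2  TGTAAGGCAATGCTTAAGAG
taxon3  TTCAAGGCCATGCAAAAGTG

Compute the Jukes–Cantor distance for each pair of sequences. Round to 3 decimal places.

d(taxon1,taxon2) = 0.304, d(taxon1,taxon3) = 0.471, d(taxon2,taxon3) = 0.383

taxon1–taxon2: 5/20 sites differ → p = 0.25, d = −0.75 ln(1 − 0.333333) = 0.304098 ≈ 0.304.
taxon1–taxon3: 7/20 sites differ → p = 0.35, d = −0.75 ln(1 − 0.466667) = 0.471457 ≈ 0.471.
taxon2–taxon3: 6/20 sites differ → p = 0.3, d = −0.75 ln(1 − 0.4) = 0.383119 ≈ 0.383.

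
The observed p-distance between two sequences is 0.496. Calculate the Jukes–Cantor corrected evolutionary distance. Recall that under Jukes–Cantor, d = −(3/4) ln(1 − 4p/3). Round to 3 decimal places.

0.812

d = −(3/4) ln(1 − 4p/3) = −0.75 ln(1 − 0.661333) = −0.75 ln(0.338667)
  = −0.75 × (-1.082738) = 0.812054 substitutions/site.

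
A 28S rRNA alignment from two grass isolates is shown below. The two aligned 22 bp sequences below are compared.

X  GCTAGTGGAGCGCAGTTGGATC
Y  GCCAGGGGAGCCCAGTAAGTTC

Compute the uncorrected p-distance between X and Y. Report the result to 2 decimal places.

The sequences differ at 6 of 22 positions (sites 3, 6, 12, 17, 18, 20).
p = 6/22 = 0.272727… ≈ 0.27 (to 2 d.p.).

0.27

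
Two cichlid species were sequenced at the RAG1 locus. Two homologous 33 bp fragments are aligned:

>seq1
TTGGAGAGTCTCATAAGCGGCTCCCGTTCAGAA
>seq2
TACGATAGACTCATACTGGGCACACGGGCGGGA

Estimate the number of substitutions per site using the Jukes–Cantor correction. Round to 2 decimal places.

0.56

The sequences differ at 13 of 33 sites, so p = 13/33 ≈ 0.393939.
d = −(3/4) ln(1 − 4p/3) = −0.75 ln(1 − 0.525252) = −0.75 ln(0.474748)
  = −0.75 × (-0.744971) = 0.558728 substitutions/site.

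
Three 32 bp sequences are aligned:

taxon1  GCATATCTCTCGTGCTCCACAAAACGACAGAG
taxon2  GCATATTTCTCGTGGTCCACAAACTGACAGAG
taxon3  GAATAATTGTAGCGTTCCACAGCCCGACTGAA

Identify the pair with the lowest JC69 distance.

taxon1 and taxon2

taxon1–taxon2: 4/32 differ, p = 0.125, d = 0.137.
taxon1–taxon3: 12/32 differ, p = 0.375, d = 0.520.
taxon2–taxon3: 11/32 differ, p = 0.344, d = 0.460.
The smallest distance is between taxon1 and taxon2.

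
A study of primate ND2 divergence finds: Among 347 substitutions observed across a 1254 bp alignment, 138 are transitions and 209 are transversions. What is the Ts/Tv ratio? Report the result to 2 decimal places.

0.66

R = 138/209 = 0.660287… ≈ 0.66 (to 2 d.p.).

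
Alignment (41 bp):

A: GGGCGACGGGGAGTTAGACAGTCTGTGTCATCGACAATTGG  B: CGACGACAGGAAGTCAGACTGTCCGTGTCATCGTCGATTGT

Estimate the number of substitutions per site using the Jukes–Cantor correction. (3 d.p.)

0.295

The sequences differ at 10 of 41 sites (1, 3, 8, 11, 15, 20, 24, 34, 36, 41), so p = 10/41 ≈ 0.243902.
d = −(3/4) ln(1 − 4p/3) = −0.75 ln(1 − 0.325203) = −0.75 ln(0.674797)
  = −0.75 × (-0.393343) = 0.295007 substitutions/site.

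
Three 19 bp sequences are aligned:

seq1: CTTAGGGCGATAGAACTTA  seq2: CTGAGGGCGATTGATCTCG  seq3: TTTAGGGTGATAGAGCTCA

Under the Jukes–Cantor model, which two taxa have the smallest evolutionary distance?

seq1 and seq3

seq1–seq2: 5/19 differ, p = 0.263, d = 0.324.
seq1–seq3: 4/19 differ, p = 0.211, d = 0.247.
seq2–seq3: 6/19 differ, p = 0.316, d = 0.410.
The smallest distance is between seq1 and seq3.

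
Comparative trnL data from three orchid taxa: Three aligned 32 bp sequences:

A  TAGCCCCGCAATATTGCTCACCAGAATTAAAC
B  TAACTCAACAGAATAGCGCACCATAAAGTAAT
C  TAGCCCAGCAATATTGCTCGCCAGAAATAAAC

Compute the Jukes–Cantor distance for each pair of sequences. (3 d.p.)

d(A,B) = 0.585, d(A,C) = 0.100, d(B,C) = 0.520

A–B: 13/32 sites differ → p = 0.40625, d = −0.75 ln(1 − 0.541667) = 0.585119 ≈ 0.585.
A–C: 3/32 sites differ → p = 0.09375, d = −0.75 ln(1 − 0.125) = 0.100149 ≈ 0.100.
B–C: 12/32 sites differ → p = 0.375, d = −0.75 ln(1 − 0.5) = 0.519860 ≈ 0.520.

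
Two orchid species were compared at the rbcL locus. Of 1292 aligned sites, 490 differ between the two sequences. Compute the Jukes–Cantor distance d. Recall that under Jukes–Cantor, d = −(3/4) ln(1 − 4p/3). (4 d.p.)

0.5284

p = 490/1292 ≈ 0.379257.
d = −(3/4) ln(1 − 4p/3) = −0.75 ln(1 − 0.505676) = −0.75 ln(0.494324)
  = −0.75 × (-0.704564) = 0.528423 substitutions/site.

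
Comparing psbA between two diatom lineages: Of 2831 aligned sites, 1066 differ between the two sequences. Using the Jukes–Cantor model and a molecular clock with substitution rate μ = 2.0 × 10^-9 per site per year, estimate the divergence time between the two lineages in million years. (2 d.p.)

130.74

p = 1066/2831 ≈ 0.376545.
d = −(3/4) ln(1 − 4p/3) = −0.75 ln(1 − 0.50206) = −0.75 ln(0.49794)
  = −0.75 × (-0.697276) = 0.522957 substitutions/site.
Under a molecular clock d = 2μt, so t = d/(2μ) = 0.522957 / (2 × 2.0 × 10^-9) = 130.74 million years.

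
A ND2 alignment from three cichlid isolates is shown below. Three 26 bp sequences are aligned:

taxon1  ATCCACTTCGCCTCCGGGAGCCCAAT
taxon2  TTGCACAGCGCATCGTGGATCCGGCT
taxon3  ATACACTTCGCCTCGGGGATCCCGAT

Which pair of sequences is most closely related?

taxon1–taxon2: 11/26 differ, p = 0.423, d = 0.623.
taxon1–taxon3: 4/26 differ, p = 0.154, d = 0.172.
taxon2–taxon3: 8/26 differ, p = 0.308, d = 0.396.
The smallest distance is between taxon1 and taxon3.

taxon1 and taxon3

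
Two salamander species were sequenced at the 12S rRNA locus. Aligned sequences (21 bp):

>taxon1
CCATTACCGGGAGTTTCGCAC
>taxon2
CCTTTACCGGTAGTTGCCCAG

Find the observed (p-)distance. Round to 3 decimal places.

The sequences differ at 5 of 21 positions (sites 3, 11, 16, 18, 21).
p = 5/21 = 0.238095… ≈ 0.238 (to 3 d.p.).

0.238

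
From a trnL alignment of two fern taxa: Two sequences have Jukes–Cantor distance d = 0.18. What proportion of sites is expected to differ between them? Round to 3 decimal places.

p = (3/4)(1 − e^(−4d/3)) = 0.75 × (1 − e^(-0.24)) = 0.75 × (1 − 0.786628) = 0.160029.

0.160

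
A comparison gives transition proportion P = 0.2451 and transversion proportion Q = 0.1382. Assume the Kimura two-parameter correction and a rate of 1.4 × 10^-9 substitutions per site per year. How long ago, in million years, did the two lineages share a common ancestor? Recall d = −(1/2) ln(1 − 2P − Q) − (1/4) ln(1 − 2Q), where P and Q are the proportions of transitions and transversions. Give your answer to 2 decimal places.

205.66

Under the Kimura two-parameter model, d = −½ ln(1 − 2P − Q) − ¼ ln(1 − 2Q).
1 − 2P − Q = 0.3716, giving −½ ln(0.3716) = 0.494969.
1 − 2Q = 0.7236, giving −¼ ln(0.7236) = 0.080879.
d = 0.494969 + 0.080879 = 0.575848.
Under a molecular clock d = 2μt, so t = d/(2μ) = 0.575848 / (2 × 1.4 × 10^-9) = 205.66 million years.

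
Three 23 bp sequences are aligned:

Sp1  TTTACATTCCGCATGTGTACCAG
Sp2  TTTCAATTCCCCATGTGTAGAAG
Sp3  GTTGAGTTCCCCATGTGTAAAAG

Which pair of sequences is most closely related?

Sp1–Sp2: 5/23 differ, p = 0.217, d = 0.257.
Sp1–Sp3: 7/23 differ, p = 0.304, d = 0.390.
Sp2–Sp3: 4/23 differ, p = 0.174, d = 0.198.
The smallest distance is between Sp2 and Sp3.

Sp2 and Sp3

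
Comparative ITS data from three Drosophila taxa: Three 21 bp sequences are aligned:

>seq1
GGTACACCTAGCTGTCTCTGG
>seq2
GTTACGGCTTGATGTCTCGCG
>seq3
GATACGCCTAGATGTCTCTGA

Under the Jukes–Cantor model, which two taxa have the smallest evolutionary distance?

seq1–seq2: 7/21 differ, p = 0.333, d = 0.441.
seq1–seq3: 4/21 differ, p = 0.190, d = 0.220.
seq2–seq3: 6/21 differ, p = 0.286, d = 0.360.
The smallest distance is between seq1 and seq3.

seq1 and seq3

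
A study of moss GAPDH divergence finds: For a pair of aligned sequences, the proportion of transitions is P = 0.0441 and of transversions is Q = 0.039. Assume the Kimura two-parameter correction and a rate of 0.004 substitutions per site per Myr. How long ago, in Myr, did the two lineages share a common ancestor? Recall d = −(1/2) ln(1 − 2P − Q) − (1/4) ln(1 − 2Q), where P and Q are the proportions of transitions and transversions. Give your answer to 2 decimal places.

11.04

Under the Kimura two-parameter model, d = −½ ln(1 − 2P − Q) − ¼ ln(1 − 2Q).
1 − 2P − Q = 0.8728, giving −½ ln(0.8728) = 0.068024.
1 − 2Q = 0.922, giving −¼ ln(0.922) = 0.020303.
d = 0.068024 + 0.020303 = 0.088327.
Under a molecular clock d = 2μt, so t = d/(2μ) = 0.088327 / (2 × 0.004) = 11.04 Myr.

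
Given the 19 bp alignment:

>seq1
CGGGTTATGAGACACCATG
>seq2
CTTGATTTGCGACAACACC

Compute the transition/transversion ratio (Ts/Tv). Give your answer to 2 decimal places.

Transitions are A↔G and C↔T; transversions are all other mismatches.
Transitions: 1. Transversions: 7.
R = 1/7 = 0.142857… ≈ 0.14 (to 2 d.p.).

0.14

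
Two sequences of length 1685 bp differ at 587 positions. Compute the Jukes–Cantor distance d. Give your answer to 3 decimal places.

p = 587/1685 ≈ 0.348368.
d = −(3/4) ln(1 − 4p/3) = −0.75 ln(1 − 0.464491) = −0.75 ln(0.535509)
  = −0.75 × (-0.624538) = 0.468404 substitutions/site.

0.468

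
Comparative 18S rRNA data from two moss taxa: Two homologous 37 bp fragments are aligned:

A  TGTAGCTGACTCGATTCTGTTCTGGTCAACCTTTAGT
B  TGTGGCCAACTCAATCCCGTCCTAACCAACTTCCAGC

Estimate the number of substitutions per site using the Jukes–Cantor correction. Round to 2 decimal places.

The sequences differ at 14 of 37 sites, so p = 14/37 ≈ 0.378378.
d = −(3/4) ln(1 − 4p/3) = −0.75 ln(1 − 0.504504) = −0.75 ln(0.495496)
  = −0.75 × (-0.702196) = 0.526647 substitutions/site.

0.53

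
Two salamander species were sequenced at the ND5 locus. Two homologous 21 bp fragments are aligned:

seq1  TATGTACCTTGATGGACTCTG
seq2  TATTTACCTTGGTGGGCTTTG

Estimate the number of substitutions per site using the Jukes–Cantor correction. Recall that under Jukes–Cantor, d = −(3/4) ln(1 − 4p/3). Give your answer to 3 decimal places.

0.220

The sequences differ at 4 of 21 sites (4, 12, 16, 19), so p = 4/21 ≈ 0.190476.
d = −(3/4) ln(1 − 4p/3) = −0.75 ln(1 − 0.253968) = −0.75 ln(0.746032)
  = −0.75 × (-0.292987) = 0.219740 substitutions/site.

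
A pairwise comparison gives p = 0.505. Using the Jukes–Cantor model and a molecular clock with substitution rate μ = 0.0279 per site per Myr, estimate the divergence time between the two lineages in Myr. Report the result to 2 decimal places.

15.04

d = −(3/4) ln(1 − 4p/3) = −0.75 ln(1 − 0.673333) = −0.75 ln(0.326667)
  = −0.75 × (-1.118814) = 0.839111 substitutions/site.
Under a molecular clock d = 2μt, so t = d/(2μ) = 0.839111 / (2 × 0.0279) = 15.04 Myr.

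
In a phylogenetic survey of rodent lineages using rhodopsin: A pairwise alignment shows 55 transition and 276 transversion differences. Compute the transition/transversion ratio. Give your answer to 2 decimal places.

0.20

R = 55/276 = 0.199275… ≈ 0.20 (to 2 d.p.).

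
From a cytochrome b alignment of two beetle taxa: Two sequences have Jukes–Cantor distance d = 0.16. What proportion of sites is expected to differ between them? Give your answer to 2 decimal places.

0.14

p = (3/4)(1 − e^(−4d/3)) = 0.75 × (1 − e^(-0.213333)) = 0.75 × (1 − 0.807887) = 0.144085.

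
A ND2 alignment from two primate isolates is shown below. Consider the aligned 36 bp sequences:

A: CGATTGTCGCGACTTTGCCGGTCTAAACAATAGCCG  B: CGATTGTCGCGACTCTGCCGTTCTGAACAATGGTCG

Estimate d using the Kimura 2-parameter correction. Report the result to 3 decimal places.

Of 36 sites, 4 differences are transitions and 1 are transversions, so P = 4/36 ≈ 0.111111 and Q = 1/36 ≈ 0.027778.
Under the Kimura two-parameter model, d = −½ ln(1 − 2P − Q) − ¼ ln(1 − 2Q).
1 − 2P − Q = 0.75, giving −½ ln(0.75) = 0.143841.
1 − 2Q = 0.944444, giving −¼ ln(0.944444) = 0.014290.
d = 0.143841 + 0.014290 = 0.158131.

0.158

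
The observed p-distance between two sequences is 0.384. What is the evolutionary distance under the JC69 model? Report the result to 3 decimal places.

0.538

d = −(3/4) ln(1 − 4p/3) = −0.75 ln(1 − 0.512) = −0.75 ln(0.488)
  = −0.75 × (-0.717440) = 0.538080 substitutions/site.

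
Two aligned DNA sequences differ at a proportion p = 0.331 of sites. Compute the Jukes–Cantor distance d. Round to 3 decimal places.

0.437

d = −(3/4) ln(1 − 4p/3) = −0.75 ln(1 − 0.441333) = −0.75 ln(0.558667)
  = −0.75 × (-0.582202) = 0.436652 substitutions/site.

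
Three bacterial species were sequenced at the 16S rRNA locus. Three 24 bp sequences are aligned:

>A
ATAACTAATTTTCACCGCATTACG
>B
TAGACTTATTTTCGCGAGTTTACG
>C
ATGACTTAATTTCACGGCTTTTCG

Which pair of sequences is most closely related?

A and C

A–B: 9/24 differ, p = 0.375, d = 0.520.
A–C: 6/24 differ, p = 0.250, d = 0.304.
B–C: 7/24 differ, p = 0.292, d = 0.369.
The smallest distance is between A and C.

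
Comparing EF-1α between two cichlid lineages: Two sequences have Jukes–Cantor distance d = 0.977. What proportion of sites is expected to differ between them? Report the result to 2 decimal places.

0.55

p = (3/4)(1 − e^(−4d/3)) = 0.75 × (1 − e^(-1.302667)) = 0.75 × (1 − 0.271806) = 0.546146.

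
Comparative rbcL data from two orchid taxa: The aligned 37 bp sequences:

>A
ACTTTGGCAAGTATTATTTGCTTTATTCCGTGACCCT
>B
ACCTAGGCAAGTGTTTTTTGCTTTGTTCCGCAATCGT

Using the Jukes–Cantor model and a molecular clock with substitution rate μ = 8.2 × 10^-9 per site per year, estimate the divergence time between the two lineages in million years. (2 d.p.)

The sequences differ at 9 of 37 sites (3, 5, 13, 16, 25, 31, 32, 34, 36), so p = 9/37 ≈ 0.243243.
d = −(3/4) ln(1 − 4p/3) = −0.75 ln(1 − 0.324324) = −0.75 ln(0.675676)
  = −0.75 × (-0.392042) = 0.294032 substitutions/site.
Under a molecular clock d = 2μt, so t = d/(2μ) = 0.294032 / (2 × 8.2 × 10^-9) = 17.93 million years.

17.93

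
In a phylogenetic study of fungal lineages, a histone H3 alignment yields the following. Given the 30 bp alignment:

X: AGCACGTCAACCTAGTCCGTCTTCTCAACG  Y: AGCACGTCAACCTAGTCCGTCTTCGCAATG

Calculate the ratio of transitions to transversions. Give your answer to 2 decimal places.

Transitions are A↔G and C↔T; transversions are all other mismatches.
Transitions: 1. Transversions: 1.
R = 1/1 = 1.00.

1.00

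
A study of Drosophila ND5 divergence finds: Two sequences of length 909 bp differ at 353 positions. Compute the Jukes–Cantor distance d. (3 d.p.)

p = 353/909 ≈ 0.388339.
d = −(3/4) ln(1 − 4p/3) = −0.75 ln(1 − 0.517785) = −0.75 ln(0.482215)
  = −0.75 × (-0.729365) = 0.547024 substitutions/site.

0.547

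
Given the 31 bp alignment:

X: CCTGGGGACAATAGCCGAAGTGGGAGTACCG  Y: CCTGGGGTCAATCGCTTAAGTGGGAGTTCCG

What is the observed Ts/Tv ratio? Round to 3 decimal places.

Transitions are A↔G and C↔T; transversions are all other mismatches.
Transitions: 1. Transversions: 4.
R = 1/4 = 0.250.

0.250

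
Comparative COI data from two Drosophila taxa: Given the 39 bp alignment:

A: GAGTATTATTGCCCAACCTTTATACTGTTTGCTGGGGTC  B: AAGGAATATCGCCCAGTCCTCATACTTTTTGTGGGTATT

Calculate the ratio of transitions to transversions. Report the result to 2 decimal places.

Transitions are A↔G and C↔T; transversions are all other mismatches.
Transitions: 9. Transversions: 5.
R = 9/5 = 1.80.

1.80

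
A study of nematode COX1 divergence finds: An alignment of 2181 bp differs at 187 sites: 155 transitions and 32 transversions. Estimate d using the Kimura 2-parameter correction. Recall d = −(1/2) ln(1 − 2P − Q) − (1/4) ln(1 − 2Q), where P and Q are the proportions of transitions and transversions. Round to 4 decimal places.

P = 155/2181 ≈ 0.071068 and Q = 32/2181 ≈ 0.014672.
Under the Kimura two-parameter model, d = −½ ln(1 − 2P − Q) − ¼ ln(1 − 2Q).
1 − 2P − Q = 0.843192, giving −½ ln(0.843192) = 0.085280.
1 − 2Q = 0.970656, giving −¼ ln(0.970656) = 0.007446.
d = 0.085280 + 0.007446 = 0.092726.

0.0927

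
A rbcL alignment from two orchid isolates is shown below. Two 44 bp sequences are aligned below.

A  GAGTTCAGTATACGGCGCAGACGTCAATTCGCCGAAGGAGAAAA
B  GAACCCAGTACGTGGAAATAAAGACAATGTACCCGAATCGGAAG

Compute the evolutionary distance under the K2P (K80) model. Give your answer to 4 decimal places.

1.0507

Of 44 sites, 14 differences are transitions and 9 are transversions, so P = 14/44 ≈ 0.318182 and Q = 9/44 ≈ 0.204545.
Under the Kimura two-parameter model, d = −½ ln(1 − 2P − Q) − ¼ ln(1 − 2Q).
1 − 2P − Q = 0.159091, giving −½ ln(0.159091) = 0.919139.
1 − 2Q = 0.59091, giving −¼ ln(0.59091) = 0.131523.
d = 0.919139 + 0.131523 = 1.050662.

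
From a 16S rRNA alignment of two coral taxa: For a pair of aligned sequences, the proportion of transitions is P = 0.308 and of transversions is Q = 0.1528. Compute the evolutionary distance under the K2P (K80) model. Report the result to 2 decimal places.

0.82

Under the Kimura two-parameter model, d = −½ ln(1 − 2P − Q) − ¼ ln(1 − 2Q).
1 − 2P − Q = 0.2312, giving −½ ln(0.2312) = 0.732236.
1 − 2Q = 0.6944, giving −¼ ln(0.6944) = 0.091177.
d = 0.732236 + 0.091177 = 0.823413.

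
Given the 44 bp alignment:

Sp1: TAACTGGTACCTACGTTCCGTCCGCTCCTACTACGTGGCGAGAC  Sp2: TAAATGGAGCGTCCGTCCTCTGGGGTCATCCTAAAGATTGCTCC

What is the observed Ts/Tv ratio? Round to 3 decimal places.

Transitions are A↔G and C↔T; transversions are all other mismatches.
Transitions: 6. Transversions: 16.
R = 6/16 = 0.375.

0.375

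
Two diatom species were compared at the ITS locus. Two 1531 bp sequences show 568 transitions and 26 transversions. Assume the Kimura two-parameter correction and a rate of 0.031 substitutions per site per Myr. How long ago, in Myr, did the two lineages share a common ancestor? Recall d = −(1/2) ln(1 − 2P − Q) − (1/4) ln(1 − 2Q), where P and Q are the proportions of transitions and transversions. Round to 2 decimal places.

P = 568/1531 ≈ 0.370999 and Q = 26/1531 ≈ 0.016982.
Under the Kimura two-parameter model, d = −½ ln(1 − 2P − Q) − ¼ ln(1 − 2Q).
1 − 2P − Q = 0.24102, giving −½ ln(0.24102) = 0.711438.
1 − 2Q = 0.966036, giving −¼ ln(0.966036) = 0.008639.
d = 0.711438 + 0.008639 = 0.720077.
Under a molecular clock d = 2μt, so t = d/(2μ) = 0.720077 / (2 × 0.031) = 11.61 Myr.

11.61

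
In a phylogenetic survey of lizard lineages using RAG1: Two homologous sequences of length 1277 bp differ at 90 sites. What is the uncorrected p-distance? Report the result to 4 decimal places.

p = 90/1277 = 0.070477… ≈ 0.0705 (to 4 d.p.).

0.0705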